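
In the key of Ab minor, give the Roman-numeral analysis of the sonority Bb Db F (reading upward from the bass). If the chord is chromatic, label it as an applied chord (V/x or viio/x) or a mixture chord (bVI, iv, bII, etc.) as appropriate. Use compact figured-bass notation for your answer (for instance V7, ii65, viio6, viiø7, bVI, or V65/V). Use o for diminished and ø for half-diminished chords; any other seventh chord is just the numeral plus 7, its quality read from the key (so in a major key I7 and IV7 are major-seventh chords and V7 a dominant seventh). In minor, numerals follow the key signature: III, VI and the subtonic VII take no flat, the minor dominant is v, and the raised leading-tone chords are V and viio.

ii

Stacked in thirds the chord is Bb-Db-F: a minor triad on Bb.
Bb is the second degree of Ab minor. This is the minor supertonic, borrowed from the parallel major (the Dorian ii).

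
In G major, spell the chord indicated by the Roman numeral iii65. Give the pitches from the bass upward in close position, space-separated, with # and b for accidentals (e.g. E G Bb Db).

D F# A B

The numeral's case and figure indicate a minor seventh chord. In G major its root, the third degree, is B.
That chord is spelled B-D-F#-A.
With the 65 figure the chord is in first inversion; from the bass D upward in close position it reads D-F#-A-B.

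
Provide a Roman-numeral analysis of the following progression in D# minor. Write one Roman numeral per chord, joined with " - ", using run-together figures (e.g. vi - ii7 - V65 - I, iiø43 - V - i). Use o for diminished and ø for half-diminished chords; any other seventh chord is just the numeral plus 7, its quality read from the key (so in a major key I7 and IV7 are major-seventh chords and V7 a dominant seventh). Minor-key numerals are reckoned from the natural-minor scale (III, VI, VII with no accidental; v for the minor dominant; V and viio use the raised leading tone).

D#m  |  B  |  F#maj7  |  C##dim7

D#m: root D# is the tonic; minor triad there is i.
B has root B, degree 6 in D# minor, so VI.
F#maj7: root F# is the mediant; major seventh chord there is III7.
C##dim7: root C## is the leading tone; fully diminished seventh chord there is viio7.

i - VI - III7 - viio7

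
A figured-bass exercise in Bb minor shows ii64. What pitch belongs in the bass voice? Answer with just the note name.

ii in Bb minor has root C; the chord is C-Eb-G.
The figure 64 means second inversion — the fifth is in the bass.

G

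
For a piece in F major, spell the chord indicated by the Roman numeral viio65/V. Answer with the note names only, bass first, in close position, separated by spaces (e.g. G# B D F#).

D F Ab B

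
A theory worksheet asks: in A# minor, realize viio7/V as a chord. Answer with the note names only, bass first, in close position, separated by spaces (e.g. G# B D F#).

D## F## A# C#

viio7/V is a secondary leading-tone chord. The target V is E# in A# minor; the applied chord is rooted a semitone below, on D##.
Building a fully diminished seventh chord on D## gives D##-F##-A#-C#.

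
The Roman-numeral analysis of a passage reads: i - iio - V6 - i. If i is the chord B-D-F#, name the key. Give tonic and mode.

B minor

The anchor chord is a minor triad on B, labeled i.
If B is scale degree 1 and the mode makes that degree carry a minor triad, the tonic is B and the mode is minor.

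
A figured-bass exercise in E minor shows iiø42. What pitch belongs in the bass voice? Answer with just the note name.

E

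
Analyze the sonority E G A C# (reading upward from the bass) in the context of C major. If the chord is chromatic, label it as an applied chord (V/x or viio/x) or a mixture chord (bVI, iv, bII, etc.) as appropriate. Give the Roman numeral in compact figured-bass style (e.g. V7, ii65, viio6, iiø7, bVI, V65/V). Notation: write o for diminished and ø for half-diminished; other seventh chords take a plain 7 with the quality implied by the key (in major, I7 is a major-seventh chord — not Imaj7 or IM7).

Stacked in thirds the chord is A-C#-E-G: a dominant seventh chord on A.
A is not a diatonic chord root with this quality in C major, but it lies a perfect fifth above D (ii), so the chord functions as an applied dominant of ii.
With E in the bass the chord is in second inversion, so the figured bass is 43.

V43/ii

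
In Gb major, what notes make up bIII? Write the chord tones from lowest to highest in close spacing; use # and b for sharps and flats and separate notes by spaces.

bIII is a major triad on the lowered third degree, borrowed from the parallel minor. In Gb major that root is Bbb.
So the chord is Bbb-Db-Fb, a major triad.

Bbb Db Fb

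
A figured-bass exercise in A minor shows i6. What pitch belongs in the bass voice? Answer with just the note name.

C

i in A minor has root A; the chord is A-C-E.
The figure 6 means first inversion — the third is in the bass.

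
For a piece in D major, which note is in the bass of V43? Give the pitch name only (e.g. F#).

V in D major has root A; the chord is A-C#-E-G.
The figure 43 means second inversion — the fifth is in the bass.

E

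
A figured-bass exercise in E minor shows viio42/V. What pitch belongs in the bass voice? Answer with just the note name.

G

The applied chord viio42/V is rooted on A#: A#-C#-E-G.
The figure 42 means third inversion — the seventh is in the bass.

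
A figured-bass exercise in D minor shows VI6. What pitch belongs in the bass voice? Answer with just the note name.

D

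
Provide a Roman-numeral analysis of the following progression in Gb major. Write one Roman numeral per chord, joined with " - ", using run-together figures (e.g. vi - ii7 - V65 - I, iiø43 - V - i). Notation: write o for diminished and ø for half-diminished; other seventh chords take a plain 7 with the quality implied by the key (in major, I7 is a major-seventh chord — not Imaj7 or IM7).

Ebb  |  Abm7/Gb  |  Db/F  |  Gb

Ebb is non-diatonic — bVI, a mixture chord from Gb minor.
Abm7/Gb: minor seventh chord on Ab = scale degree 2 → ii42.
Db/F: root Db is the dominant; major triad there is V6.
Gb: major triad on Gb = scale degree 1 → I.

bVI - ii42 - V6 - I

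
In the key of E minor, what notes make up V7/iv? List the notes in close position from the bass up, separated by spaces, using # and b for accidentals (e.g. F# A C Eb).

V7/iv is a secondary dominant — the dominant seventh of iv. iv in E minor is A, so the applied chord's root is E, a perfect fifth above.
Building a dominant seventh chord on E gives E-G#-B-D.

E G# B D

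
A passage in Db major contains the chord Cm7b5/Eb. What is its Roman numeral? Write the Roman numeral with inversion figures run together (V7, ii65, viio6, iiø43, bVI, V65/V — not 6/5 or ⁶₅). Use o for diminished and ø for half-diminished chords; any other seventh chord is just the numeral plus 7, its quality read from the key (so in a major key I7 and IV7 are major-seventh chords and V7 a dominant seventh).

Stacked in thirds the chord is C-Eb-Gb-Bb: a half-diminished seventh chord on C.
C is scale degree 7 in Db major, and a half-diminished seventh chord on that degree is written viiø7.
With Eb in the bass the chord is in first inversion, so the figured bass is 65.

viiø65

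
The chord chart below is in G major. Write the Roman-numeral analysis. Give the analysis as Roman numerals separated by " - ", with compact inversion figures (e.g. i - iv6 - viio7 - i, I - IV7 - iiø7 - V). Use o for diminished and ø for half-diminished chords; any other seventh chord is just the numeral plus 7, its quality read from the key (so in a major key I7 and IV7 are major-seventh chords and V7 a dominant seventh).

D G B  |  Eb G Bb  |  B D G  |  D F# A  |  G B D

I64 - bVI - I6 - V - I

D-G-B has root G, degree 1 in G major, so I64.
Eb-G-Bb: major triad on Eb — chromatic; bVI (borrowed from the parallel minor).
B-D-G: major triad on G = scale degree 1 → I6.
D-F#-A has root D, degree 5 in G major, so V.
G-B-D has root G, degree 1 in G major, so I.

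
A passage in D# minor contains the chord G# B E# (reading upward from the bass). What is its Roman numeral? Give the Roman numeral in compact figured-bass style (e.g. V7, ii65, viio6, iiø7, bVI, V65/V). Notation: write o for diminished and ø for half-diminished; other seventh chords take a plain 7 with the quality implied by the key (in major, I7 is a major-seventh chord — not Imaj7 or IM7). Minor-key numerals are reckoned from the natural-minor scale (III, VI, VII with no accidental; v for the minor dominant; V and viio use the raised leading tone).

iio6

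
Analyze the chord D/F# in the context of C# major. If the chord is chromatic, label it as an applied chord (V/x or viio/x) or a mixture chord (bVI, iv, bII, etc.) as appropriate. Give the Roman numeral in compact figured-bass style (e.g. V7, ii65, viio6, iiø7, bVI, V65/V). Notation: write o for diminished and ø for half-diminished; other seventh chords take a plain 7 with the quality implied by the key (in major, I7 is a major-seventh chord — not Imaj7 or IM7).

bII6

Stacked in thirds the chord is D-F#-A: a major triad on D.
D is the lowered second degree of C# major (diatonic 2 would be D#). This is the Neapolitan sixth — a major triad on the lowered second degree, here in its customary first inversion.
With F# in the bass the chord is in first inversion, so the figured bass is 6.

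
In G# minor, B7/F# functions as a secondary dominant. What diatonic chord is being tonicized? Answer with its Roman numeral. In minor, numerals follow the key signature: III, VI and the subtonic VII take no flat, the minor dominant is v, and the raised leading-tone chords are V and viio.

The chord is a dominant seventh chord on B.
A dominant resolves down a perfect fifth: B → E. In G# minor, E is scale degree 6, i.e. VI.

VI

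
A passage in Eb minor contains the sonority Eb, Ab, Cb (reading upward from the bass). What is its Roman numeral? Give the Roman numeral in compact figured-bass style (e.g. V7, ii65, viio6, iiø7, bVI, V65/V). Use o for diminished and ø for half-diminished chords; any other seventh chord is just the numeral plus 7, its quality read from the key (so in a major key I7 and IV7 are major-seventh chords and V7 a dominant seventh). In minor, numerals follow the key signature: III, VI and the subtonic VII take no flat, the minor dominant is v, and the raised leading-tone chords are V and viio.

The pitches Ab-Cb-Eb form a minor triad rooted on Ab.
In Eb minor, Ab is the subdominant; the diatonic minor triad there is iv.
With Eb in the bass the chord is in second inversion, so the figured bass is 64.

iv64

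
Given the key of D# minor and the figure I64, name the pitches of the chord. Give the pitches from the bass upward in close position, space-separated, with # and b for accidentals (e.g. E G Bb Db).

I64 is the major tonic (Picardy third), borrowed from the parallel major. In D# minor that root is D#.
So the chord is D#-F##-A#, a major triad.
With the 64 figure the chord is in second inversion; from the bass A# upward in close position it reads A#-D#-F##.

A# D# F##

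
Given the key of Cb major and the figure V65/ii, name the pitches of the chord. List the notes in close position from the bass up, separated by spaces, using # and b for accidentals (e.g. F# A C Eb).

C Eb Gb Ab

V65/ii is a secondary dominant — the dominant seventh of ii. ii in Cb major is Db, so the applied chord's root is Ab, a perfect fifth above.
Building a dominant seventh chord on Ab gives Ab-C-Eb-Gb.
With the 65 figure the chord is in first inversion; from the bass C upward in close position it reads C-Eb-Gb-Ab.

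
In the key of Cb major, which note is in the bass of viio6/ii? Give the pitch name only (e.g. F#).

The applied chord viio6/ii is rooted on C: C-Eb-Gb.
The figure 6 means first inversion — the third is in the bass.

Eb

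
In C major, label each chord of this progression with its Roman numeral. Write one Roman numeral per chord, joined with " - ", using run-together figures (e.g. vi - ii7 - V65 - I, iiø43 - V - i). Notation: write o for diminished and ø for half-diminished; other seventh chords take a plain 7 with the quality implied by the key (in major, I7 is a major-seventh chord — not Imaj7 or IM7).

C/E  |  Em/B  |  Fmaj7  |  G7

I6 - iii64 - IV7 - V7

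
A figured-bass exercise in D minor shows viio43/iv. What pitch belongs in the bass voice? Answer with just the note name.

C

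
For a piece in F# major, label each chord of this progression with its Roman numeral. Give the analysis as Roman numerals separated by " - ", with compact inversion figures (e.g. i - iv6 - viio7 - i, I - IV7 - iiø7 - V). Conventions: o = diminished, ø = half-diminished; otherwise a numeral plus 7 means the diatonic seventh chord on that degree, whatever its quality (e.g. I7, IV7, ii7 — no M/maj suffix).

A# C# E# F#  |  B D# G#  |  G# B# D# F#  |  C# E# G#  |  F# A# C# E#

I65 - ii6 - V7/V - V - I7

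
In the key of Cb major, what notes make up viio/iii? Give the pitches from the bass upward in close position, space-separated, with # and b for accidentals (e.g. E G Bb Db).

D F Ab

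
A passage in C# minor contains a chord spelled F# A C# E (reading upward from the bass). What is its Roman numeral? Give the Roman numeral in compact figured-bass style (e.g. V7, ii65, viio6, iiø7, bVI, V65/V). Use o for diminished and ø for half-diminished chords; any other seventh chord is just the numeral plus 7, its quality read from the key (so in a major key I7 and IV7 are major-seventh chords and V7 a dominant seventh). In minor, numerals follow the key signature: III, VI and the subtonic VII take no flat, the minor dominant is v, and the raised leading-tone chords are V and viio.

Stacked in thirds the chord is F#-A-C#-E: a minor seventh chord on F#.
F# is scale degree 4 in C# minor, and a minor seventh chord on that degree is written iv7.

iv7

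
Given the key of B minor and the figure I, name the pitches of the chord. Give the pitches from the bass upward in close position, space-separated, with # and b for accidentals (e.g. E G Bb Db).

Scale degree 1 in B minor is B; here the chord built on it is altered to a major triad. I is the major tonic (Picardy third), borrowed from the parallel major.
So the chord is B-D#-F#, a major triad.

B D# F#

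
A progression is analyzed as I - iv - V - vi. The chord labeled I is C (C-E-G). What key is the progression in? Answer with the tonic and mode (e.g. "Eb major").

C major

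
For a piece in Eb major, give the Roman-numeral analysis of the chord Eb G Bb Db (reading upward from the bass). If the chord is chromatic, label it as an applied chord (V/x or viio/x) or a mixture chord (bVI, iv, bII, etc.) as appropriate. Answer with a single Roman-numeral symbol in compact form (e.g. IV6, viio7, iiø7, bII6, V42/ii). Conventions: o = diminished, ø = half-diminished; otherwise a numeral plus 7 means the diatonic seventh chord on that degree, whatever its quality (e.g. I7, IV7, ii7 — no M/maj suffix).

The pitches Eb-G-Bb-Db form a dominant seventh chord rooted on Eb.
Eb is not a diatonic chord root with this quality in Eb major, but it lies a perfect fifth above Ab (IV), so the chord functions as an applied dominant of IV.

V7/IV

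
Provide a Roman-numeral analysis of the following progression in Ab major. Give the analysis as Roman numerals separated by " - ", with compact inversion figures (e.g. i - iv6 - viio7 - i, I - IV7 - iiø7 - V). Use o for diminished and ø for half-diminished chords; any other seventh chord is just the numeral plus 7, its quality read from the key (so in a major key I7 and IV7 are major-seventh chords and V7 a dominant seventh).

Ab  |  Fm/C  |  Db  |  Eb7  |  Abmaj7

I - vi64 - IV - V7 - I7

Ab: root Ab is the tonic; major triad there is I.
Fm/C has root F, degree 6 in Ab major, so vi64.
Db: root Db is the subdominant; major triad there is IV.
Eb7: dominant seventh chord on Eb = scale degree 5 → V7.
Abmaj7: root Ab is the tonic; major seventh chord there is I7.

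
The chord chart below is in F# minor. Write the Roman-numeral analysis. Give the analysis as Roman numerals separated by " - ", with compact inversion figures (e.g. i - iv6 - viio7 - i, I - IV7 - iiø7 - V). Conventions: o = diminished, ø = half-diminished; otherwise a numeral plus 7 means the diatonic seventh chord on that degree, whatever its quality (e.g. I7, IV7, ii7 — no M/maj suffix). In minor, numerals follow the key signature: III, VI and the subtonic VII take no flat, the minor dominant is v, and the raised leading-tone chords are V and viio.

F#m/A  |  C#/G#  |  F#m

F#m/A has root F#, degree 1 in F# minor, so i6.
C#/G#: major triad on C# = scale degree 5 → V64.
F#m has root F#, degree 1 in F# minor, so i.

i6 - V64 - i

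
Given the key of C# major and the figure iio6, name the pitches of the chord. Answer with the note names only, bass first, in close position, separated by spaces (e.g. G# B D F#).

F# A D#

Scale degree 2 in C# major is D#; here the chord built on it is altered to a diminished triad. iio6 is the diminished supertonic triad, borrowed from the parallel minor.
So the chord is D#-F#-A, a diminished triad.
The figured bass 6 indicates first inversion, placing the third (F#) in the bass: F#-A-D#.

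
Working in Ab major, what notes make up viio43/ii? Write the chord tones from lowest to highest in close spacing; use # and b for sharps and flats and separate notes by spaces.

Eb Gb A C

viio43/ii is a secondary leading-tone chord. The target ii is Bb in Ab major; the applied chord is rooted a semitone below, on A.
Building a fully diminished seventh chord on A gives A-C-Eb-Gb.
With the 43 figure the chord is in second inversion; from the bass Eb upward in close position it reads Eb-Gb-A-C.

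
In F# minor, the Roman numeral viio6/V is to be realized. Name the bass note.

D#

The applied chord viio6/V is rooted on B#: B#-D#-F#.
The figure 6 means first inversion — the third is in the bass.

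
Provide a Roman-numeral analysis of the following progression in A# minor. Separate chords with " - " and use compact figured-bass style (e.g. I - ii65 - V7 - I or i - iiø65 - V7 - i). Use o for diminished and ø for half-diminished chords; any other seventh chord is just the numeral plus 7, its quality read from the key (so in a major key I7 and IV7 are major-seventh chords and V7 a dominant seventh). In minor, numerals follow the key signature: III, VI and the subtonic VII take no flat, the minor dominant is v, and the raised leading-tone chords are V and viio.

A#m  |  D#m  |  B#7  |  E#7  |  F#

A#m has root A#, degree 1 in A# minor, so i.
D#m: root D# is the subdominant; minor triad there is iv.
B#7: chromatic; B# is V of V, so V7/V.
E#7 has root E#, degree 5 in A# minor, so V7.
F# has root F#, degree 6 in A# minor, so VI.

i - iv - V7/V - V7 - VI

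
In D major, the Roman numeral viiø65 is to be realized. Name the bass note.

viiø in D major has root C#; the chord is C#-E-G-B.
The figure 65 means first inversion — the third is in the bass.

E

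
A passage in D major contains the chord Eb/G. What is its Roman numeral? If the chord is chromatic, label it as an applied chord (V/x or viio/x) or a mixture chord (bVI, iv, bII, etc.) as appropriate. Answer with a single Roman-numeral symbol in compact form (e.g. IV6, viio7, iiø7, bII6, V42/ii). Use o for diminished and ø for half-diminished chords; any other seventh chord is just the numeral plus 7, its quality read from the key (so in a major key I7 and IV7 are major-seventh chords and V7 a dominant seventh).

Stacked in thirds the chord is Eb-G-Bb: a major triad on Eb.
Eb is the lowered second degree of D major (diatonic 2 would be E). This is the Neapolitan sixth — a major triad on the lowered second degree, here in its customary first inversion.
With G in the bass the chord is in first inversion, so the figured bass is 6.

bII6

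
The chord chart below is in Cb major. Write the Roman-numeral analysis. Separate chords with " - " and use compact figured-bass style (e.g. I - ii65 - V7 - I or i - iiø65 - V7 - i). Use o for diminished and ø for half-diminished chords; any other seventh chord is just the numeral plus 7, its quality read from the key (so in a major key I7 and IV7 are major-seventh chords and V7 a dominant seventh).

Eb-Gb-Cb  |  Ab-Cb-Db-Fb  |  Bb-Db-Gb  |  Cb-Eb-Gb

Eb-Gb-Cb: root Cb is the tonic; major triad there is I6.
Ab-Cb-Db-Fb: root Db is the supertonic; minor seventh chord there is ii43.
Bb-Db-Gb: major triad on Gb = scale degree 5 → V6.
Cb-Eb-Gb has root Cb, degree 1 in Cb major, so I.

I6 - ii43 - V6 - I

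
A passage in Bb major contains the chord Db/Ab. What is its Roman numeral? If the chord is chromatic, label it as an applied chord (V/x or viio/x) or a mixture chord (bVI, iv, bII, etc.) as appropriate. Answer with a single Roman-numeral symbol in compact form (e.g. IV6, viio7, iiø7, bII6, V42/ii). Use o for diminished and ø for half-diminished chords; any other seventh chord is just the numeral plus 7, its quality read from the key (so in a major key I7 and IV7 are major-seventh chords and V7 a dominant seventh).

Stacked in thirds the chord is Db-F-Ab: a major triad on Db.
Db is the lowered third degree of Bb major (diatonic 3 would be D). This is a major triad on the lowered third degree, borrowed from the parallel minor.
With Ab in the bass the chord is in second inversion, so the figured bass is 64.

bIII64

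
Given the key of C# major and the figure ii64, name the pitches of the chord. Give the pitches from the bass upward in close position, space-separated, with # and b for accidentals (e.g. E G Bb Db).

A# D# F#

The numeral's case and figure indicate a minor triad. In C# major its root, the supertonic, is D#.
Stacking thirds from D# gives D#-F#-A#.
The figured bass 64 indicates second inversion, placing the fifth (A#) in the bass: A#-D#-F#.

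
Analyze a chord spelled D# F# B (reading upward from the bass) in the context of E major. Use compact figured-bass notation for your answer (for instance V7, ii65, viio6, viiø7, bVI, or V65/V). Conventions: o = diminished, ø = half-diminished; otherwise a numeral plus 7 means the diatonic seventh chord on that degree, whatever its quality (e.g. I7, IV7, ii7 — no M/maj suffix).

Stacked in thirds the chord is B-D#-F#: a major triad on B.
B is scale degree 5 in E major, and a major triad on that degree is written V.
With D# in the bass the chord is in first inversion, so the figured bass is 6.

V6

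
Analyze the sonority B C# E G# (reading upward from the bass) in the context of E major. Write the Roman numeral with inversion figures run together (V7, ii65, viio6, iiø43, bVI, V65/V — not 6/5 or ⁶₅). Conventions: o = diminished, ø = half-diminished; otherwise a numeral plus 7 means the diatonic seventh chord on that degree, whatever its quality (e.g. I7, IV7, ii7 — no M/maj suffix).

vi42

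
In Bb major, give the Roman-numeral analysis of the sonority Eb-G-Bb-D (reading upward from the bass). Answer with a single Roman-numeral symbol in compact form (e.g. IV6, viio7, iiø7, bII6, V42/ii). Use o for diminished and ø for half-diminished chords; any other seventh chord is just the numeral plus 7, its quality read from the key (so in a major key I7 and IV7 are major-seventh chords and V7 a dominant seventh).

IV7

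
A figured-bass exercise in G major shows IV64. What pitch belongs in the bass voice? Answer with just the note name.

G

IV in G major has root C; the chord is C-E-G.
The figure 64 means second inversion — the fifth is in the bass.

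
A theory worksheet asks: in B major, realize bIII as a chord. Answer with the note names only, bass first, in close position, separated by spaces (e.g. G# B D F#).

Scale degree 3 in B major is D#; lowering it a half step gives D. bIII is a major triad on the lowered third degree, borrowed from the parallel minor.
So the chord is D-F#-A, a major triad.

D F# A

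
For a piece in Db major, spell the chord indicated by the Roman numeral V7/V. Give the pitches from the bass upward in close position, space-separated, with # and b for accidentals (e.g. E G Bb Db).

Eb G Bb Db

The slash means an applied dominant: we want the dominant of V. In Db major, V is Ab major, and its dominant is built on Eb.
Building a dominant seventh chord on Eb gives Eb-G-Bb-Db.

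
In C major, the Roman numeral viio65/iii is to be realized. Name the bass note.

The applied chord viio65/iii is rooted on D#: D#-F#-A-C.
The figure 65 means first inversion — the third is in the bass.

F#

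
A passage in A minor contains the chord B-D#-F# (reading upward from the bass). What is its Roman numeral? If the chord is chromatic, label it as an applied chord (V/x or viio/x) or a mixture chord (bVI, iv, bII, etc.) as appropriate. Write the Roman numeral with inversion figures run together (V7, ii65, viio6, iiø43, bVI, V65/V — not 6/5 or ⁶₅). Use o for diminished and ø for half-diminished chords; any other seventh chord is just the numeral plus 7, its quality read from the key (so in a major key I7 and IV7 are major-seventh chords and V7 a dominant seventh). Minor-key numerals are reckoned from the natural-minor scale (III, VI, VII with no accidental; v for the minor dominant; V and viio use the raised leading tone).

V/V

The pitches B-D#-F# form a major triad rooted on B.
B is not a diatonic chord root with this quality in A minor, but it lies a perfect fifth above E (V), so the chord functions as an applied dominant of V.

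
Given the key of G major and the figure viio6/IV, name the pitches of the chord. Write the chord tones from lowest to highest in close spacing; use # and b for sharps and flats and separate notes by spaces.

D F B

viio6/IV is a secondary leading-tone chord. The target IV is C in G major; the applied chord is rooted a semitone below, on B.
Building a diminished triad on B gives B-D-F.
The figured bass 6 indicates first inversion, placing the third (D) in the bass: D-F-B.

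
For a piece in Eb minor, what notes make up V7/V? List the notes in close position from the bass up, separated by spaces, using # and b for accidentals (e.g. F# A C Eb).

F A C Eb

V7/V is a secondary dominant — the dominant seventh of V. V in Eb minor is Bb, so the applied chord's root is F, a perfect fifth above.
Building a dominant seventh chord on F gives F-A-C-Eb.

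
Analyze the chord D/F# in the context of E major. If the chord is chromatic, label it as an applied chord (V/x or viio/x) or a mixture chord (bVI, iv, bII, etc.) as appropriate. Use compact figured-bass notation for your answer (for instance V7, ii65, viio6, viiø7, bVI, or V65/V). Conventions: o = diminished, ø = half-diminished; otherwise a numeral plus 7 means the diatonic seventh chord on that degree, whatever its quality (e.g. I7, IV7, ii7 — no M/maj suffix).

bVII6

The pitches D-F#-A form a major triad rooted on D.
D is the lowered seventh degree of E major (diatonic 7 would be D#). This is a major triad on the lowered seventh degree (the subtonic), borrowed from the parallel minor.
With F# in the bass the chord is in first inversion, so the figured bass is 6.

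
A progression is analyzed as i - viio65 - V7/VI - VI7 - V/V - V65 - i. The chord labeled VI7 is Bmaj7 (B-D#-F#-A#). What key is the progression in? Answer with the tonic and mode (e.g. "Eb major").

The anchor chord is a major seventh chord on B, labeled VI7.
If B is scale degree 6 and the mode makes that degree carry a major seventh chord, the tonic is D# and the mode is minor.

D# minor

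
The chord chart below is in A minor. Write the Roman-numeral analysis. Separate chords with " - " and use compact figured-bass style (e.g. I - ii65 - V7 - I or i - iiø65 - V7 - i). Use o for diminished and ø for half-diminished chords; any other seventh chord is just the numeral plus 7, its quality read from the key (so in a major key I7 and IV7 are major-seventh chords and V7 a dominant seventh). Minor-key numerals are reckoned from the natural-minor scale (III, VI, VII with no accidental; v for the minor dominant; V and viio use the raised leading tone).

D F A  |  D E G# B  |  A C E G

D-F-A: root D is the subdominant; minor triad there is iv.
D-E-G#-B has root E, degree 5 in A minor, so V42.
A-C-E-G: root A is the tonic; minor seventh chord there is i7.

iv - V42 - i7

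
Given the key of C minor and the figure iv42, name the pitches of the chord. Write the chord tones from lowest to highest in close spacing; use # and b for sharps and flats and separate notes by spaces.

The numeral's case and figure indicate a minor seventh chord. In C minor its root, scale degree 4, is F.
Stacking thirds from F gives F-Ab-C-Eb.
With the 42 figure the chord is in third inversion; from the bass Eb upward in close position it reads Eb-F-Ab-C.

Eb F Ab C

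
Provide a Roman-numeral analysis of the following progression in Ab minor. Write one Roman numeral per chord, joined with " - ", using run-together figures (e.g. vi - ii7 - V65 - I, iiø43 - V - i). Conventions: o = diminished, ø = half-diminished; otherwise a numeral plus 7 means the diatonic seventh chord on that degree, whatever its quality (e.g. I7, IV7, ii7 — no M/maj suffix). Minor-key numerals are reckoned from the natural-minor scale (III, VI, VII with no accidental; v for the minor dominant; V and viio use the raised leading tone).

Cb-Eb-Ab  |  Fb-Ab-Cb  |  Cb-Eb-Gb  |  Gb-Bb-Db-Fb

i6 - VI - III - VII7

Cb-Eb-Ab has root Ab, degree 1 in Ab minor, so i6.
Fb-Ab-Cb: major triad on Fb = scale degree 6 → VI.
Cb-Eb-Gb: root Cb is the mediant; major triad there is III.
Gb-Bb-Db-Fb has root Gb, degree 7 in Ab minor, so VII7.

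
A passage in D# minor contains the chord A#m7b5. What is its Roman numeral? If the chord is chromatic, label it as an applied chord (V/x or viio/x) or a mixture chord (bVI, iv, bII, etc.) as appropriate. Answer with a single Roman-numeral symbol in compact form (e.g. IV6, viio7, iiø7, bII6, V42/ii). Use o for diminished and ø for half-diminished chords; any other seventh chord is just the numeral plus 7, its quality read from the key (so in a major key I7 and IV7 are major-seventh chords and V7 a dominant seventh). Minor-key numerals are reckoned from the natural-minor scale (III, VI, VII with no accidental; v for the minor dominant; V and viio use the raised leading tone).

viiø7/VI

Stacked in thirds the chord is A#-C#-E-G#: a half-diminished seventh chord on A#.
A# sits a half step below B (VI in D# minor); a diminished chord there is the applied leading-tone chord of VI.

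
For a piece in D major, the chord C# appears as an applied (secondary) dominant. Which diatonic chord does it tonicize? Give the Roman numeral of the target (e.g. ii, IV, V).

iii

The chord is a major triad on C#.
A dominant resolves down a perfect fifth: C# → F#. In D major, F# is scale degree 3, i.e. iii.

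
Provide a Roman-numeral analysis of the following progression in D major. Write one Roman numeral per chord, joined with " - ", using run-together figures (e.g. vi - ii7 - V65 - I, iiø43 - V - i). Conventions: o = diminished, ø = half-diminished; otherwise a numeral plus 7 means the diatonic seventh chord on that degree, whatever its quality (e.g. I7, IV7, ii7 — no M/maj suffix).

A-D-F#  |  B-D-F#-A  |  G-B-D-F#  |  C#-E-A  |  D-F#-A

A-D-F#: root D is the tonic; major triad there is I64.
B-D-F#-A has root B, degree 6 in D major, so vi7.
G-B-D-F#: root G is the subdominant; major seventh chord there is IV7.
C#-E-A: major triad on A = scale degree 5 → V6.
D-F#-A: major triad on D = scale degree 1 → I.

I64 - vi7 - IV7 - V6 - I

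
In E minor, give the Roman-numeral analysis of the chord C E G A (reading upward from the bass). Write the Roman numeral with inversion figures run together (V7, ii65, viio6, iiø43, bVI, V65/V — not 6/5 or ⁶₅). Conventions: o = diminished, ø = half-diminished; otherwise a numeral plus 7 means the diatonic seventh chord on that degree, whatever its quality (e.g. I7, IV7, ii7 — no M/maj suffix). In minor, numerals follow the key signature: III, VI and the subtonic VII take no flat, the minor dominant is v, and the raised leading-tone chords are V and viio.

Stacked in thirds the chord is A-C-E-G: a minor seventh chord on A.
In E minor, A is the subdominant; the diatonic minor seventh chord there is iv7.
With C in the bass the chord is in first inversion, so the figured bass is 65.

iv65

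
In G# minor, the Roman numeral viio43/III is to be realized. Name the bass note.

E

The applied chord viio43/III is rooted on A#: A#-C#-E-G.
The figure 43 means second inversion — the fifth is in the bass.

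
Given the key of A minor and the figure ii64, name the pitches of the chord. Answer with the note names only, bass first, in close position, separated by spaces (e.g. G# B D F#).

ii64 is the minor supertonic, borrowed from the parallel major (the Dorian ii). In A minor that root is B.
So the chord is B-D-F#.
With the 64 figure the chord is in second inversion; from the bass F# upward in close position it reads F#-B-D.

F# B D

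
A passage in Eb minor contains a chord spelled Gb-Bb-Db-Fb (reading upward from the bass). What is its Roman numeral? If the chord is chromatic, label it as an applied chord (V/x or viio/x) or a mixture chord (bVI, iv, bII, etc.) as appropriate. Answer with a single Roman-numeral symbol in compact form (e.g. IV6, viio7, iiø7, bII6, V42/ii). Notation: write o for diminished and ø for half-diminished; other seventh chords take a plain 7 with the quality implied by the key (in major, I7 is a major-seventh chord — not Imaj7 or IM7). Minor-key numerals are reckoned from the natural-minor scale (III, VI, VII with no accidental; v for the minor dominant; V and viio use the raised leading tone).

V7/VI

Stacked in thirds the chord is Gb-Bb-Db-Fb: a dominant seventh chord on Gb.
Gb is not a diatonic chord root with this quality in Eb minor, but it lies a perfect fifth above Cb (VI), so the chord functions as an applied dominant of VI.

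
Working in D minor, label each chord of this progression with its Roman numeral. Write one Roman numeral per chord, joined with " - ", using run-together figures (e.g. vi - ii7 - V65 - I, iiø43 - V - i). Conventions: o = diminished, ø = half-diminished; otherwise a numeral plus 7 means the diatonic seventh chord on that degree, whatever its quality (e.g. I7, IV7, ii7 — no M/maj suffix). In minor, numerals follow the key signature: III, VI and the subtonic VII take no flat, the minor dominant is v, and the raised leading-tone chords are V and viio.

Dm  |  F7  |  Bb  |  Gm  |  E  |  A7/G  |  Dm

Dm: minor triad on D = scale degree 1 → i.
F7: chromatic; F is V of VI, so V7/VI.
Bb: major triad on Bb = scale degree 6 → VI.
Gm has root G, degree 4 in D minor, so iv.
E is the secondary dominant of V (major triad on E): V/V.
A7/G: dominant seventh chord on A = scale degree 5 → V42.
Dm: root D is the tonic; minor triad there is i.

i - V7/VI - VI - iv - V/V - V42 - i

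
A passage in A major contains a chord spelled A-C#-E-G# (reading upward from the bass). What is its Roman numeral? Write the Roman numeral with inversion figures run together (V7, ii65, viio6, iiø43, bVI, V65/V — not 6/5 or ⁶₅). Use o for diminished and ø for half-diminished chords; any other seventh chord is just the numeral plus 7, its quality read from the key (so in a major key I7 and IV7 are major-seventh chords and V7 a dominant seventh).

The pitches A-C#-E-G# form a major seventh chord rooted on A.
A is scale degree 1 in A major, and a major seventh chord on that degree is written I7.

I7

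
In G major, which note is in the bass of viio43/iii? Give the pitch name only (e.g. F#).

The applied chord viio43/iii is rooted on A#: A#-C#-E-G.
The figure 43 means second inversion — the fifth is in the bass.

E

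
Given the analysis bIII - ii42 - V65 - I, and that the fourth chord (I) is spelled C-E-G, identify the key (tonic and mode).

C major

The anchor chord is a major triad on C, labeled I.
If C is scale degree 1 and the mode makes that degree carry a major triad, the tonic is C and the mode is major.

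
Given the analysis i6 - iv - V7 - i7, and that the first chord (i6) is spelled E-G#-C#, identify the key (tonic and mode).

C# minor

i6 is given as E-G#-C# — a minor triad with root C#.
If C# is scale degree 1 and the mode makes that degree carry a minor triad, the tonic is C# and the mode is minor.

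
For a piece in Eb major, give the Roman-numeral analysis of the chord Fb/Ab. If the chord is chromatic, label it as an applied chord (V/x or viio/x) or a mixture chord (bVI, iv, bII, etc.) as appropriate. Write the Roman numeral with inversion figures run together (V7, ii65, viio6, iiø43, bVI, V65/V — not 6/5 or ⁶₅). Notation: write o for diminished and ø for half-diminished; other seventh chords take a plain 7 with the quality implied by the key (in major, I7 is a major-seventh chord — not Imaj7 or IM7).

Stacked in thirds the chord is Fb-Ab-Cb: a major triad on Fb.
Fb is the lowered second degree of Eb major (diatonic 2 would be F). This is the Neapolitan sixth — a major triad on the lowered second degree, here in its customary first inversion.
With Ab in the bass the chord is in first inversion, so the figured bass is 6.

bII6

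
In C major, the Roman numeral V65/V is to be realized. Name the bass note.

F#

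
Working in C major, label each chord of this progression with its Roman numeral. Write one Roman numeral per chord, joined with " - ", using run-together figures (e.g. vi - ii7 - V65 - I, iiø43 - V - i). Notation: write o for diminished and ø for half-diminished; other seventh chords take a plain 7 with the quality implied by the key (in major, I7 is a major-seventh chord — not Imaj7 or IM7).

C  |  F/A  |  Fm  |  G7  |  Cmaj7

I - IV6 - iv - V7 - I7

C: major triad on C = scale degree 1 → I.
F/A: root F is the subdominant; major triad there is IV6.
Fm is non-diatonic — iv, a mixture chord from C minor.
G7: root G is the dominant; dominant seventh chord there is V7.
Cmaj7: root C is the tonic; major seventh chord there is I7.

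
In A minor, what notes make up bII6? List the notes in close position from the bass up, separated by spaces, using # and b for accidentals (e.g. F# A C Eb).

D F Bb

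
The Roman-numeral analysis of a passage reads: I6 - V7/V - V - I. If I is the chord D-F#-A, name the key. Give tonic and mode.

D major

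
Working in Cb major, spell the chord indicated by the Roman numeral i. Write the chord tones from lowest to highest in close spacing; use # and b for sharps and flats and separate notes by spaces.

Cb Ebb Gb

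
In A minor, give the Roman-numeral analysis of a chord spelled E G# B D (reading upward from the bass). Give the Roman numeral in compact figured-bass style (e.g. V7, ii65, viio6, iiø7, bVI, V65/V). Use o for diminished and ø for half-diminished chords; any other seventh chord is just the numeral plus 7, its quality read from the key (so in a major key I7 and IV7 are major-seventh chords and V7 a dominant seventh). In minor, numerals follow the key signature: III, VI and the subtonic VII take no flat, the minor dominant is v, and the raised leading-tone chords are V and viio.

The pitches E-G#-B-D form a dominant seventh chord rooted on E.
In A minor, E is the dominant; the diatonic dominant seventh chord there is V7.

V7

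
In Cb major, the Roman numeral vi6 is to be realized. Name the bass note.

Cb

vi in Cb major has root Ab; the chord is Ab-Cb-Eb.
The figure 6 means first inversion — the third is in the bass.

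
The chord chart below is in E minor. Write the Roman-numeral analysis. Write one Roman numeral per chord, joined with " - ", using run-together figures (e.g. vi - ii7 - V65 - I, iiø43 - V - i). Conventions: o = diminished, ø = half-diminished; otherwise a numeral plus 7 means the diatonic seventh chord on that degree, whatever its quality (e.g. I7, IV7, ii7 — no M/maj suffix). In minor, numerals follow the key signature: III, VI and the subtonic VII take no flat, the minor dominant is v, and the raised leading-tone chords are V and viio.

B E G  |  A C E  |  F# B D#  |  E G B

i64 - iv - V64 - i

B-E-G: minor triad on E = scale degree 1 → i64.
A-C-E: minor triad on A = scale degree 4 → iv.
F#-B-D# has root B, degree 5 in E minor, so V64.
E-G-B: minor triad on E = scale degree 1 → i.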